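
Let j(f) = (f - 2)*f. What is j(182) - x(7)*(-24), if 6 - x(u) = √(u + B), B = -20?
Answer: 32904 - 24*I*√13 ≈ 32904.0 - 86.533*I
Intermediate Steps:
x(u) = 6 - √(-20 + u) (x(u) = 6 - √(u - 20) = 6 - √(-20 + u))
j(f) = f*(-2 + f) (j(f) = (-2 + f)*f = f*(-2 + f))
j(182) - x(7)*(-24) = 182*(-2 + 182) - (6 - √(-20 + 7))*(-24) = 182*180 - (6 - √(-13))*(-24) = 32760 - (6 - I*√13)*(-24) = 32760 - (-144 + 24*I*√13) = 32760 + (144 - 24*I*√13) = 32904 - 24*I*√13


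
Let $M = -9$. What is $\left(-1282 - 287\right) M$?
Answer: $14121$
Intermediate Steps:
$\left(-1282 - 287\right) M = \left(-1282 - 287\right) \left(-9\right) = \left(-1569\right) \left(-9\right) = 14121$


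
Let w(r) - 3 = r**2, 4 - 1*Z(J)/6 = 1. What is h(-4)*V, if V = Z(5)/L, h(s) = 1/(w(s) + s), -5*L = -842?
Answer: 3/421 ≈ 0.0071259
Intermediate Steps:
Z(J) = 18 (Z(J) = 24 - 6*1 = 24 - 6 = 18)
w(r) = 3 + r**2
L = 842/5 (L = -1/5*(-842) = 842/5 ≈ 168.40)
h(s) = 1/(3 + s + s**2) (h(s) = 1/((3 + s**2) + s) = 1/(3 + s + s**2))
V = 45/421 (V = 18/(842/5) = 18*(5/842) = 45/421 ≈ 0.10689)
h(-4)*V = (45/421)/(3 - 4 + (-4)**2) = (45/421)/(3 - 4 + 16) = (45/421)/15 = (1/15)*(45/421) = 3/421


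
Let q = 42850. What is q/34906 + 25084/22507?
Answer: 920003527/392814671 ≈ 2.3421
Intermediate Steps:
q/34906 + 25084/22507 = 42850/34906 + 25084/22507 = 42850*(1/34906) + 25084*(1/22507) = 21425/17453 + 25084/22507 = 920003527/392814671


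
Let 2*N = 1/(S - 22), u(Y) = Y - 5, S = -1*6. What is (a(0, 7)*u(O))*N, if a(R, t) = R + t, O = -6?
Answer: 11/8 ≈ 1.3750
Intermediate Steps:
S = -6
u(Y) = -5 + Y
N = -1/56 (N = 1/(2*(-6 - 22)) = (½)/(-28) = (½)*(-1/28) = -1/56 ≈ -0.017857)
(a(0, 7)*u(O))*N = ((0 + 7)*(-5 - 6))*(-1/56) = (7*(-11))*(-1/56) = -77*(-1/56) = 11/8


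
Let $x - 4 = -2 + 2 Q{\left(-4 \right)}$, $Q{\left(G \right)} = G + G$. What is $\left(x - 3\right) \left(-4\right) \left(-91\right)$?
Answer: $-6188$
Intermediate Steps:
$Q{\left(G \right)} = 2 G$
$x = -14$ ($x = 4 + \left(-2 + 2 \cdot 2 \left(-4\right)\right) = 4 + \left(-2 + 2 \left(-8\right)\right) = 4 - 18 = -14$)
$\left(x - 3\right) \left(-4\right) \left(-91\right) = \left(-14 - 3\right) \left(-4\right) \left(-91\right) = \left(-17\right) \left(-4\right) \left(-91\right) = 68 \left(-91\right) = -6188$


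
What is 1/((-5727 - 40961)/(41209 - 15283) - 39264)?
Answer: -12963/509002576 ≈ -2.5467e-5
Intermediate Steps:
1/((-5727 - 40961)/(41209 - 15283) - 39264) = 1/(-46688/25926 - 39264) = 1/(-46688*1/25926 - 39264) = 1/(-23344/12963 - 39264) = 1/(-509002576/12963) = -12963/509002576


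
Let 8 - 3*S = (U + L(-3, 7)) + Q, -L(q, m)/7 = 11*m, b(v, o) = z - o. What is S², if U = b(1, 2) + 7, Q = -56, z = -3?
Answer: 361201/9 ≈ 40133.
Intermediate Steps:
b(v, o) = -3 - o
L(q, m) = -77*m
U = 2 (U = (-3 - 1*2) + 7 = (-3 - 2) + 7 = -5 + 7 = 2)
S = 601/3 (S = 8/3 - ((2 - 77*7) - 56)/3 = 8/3 - ((2 - 539) - 56)/3 = 8/3 - (-537 - 56)/3 = 8/3 - ⅓*(-593) = 8/3 + 593/3 = 601/3 ≈ 200.33)
S² = (601/3)² = 361201/9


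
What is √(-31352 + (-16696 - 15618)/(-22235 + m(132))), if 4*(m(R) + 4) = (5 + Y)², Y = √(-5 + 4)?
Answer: 2*√(-30640608873542551304396 + 159730136247085*I)/1977225181 ≈ 4.6151e-7 + 177.06*I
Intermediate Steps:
Y = I (Y = √(-1) = I ≈ 1.0*I)
m(R) = -4 + (5 + I)²/4
√(-31352 + (-16696 - 15618)/(-22235 + m(132))) = √(-31352 + (-16696 - 15618)/(-22235 + (2 + 5*I/2))) = √(-31352 - 32314*4*(-22233 - 5*I/2)/1977225181) = √(-31352 - 129256*(-22233 - 5*I/2)/1977225181)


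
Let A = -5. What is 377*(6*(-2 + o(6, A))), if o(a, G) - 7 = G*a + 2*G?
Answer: -79170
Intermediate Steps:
o(a, G) = 7 + 2*G + G*a (o(a, G) = 7 + (G*a + 2*G) = 7 + (2*G + G*a) = 7 + 2*G + G*a)
377*(6*(-2 + o(6, A))) = 377*(6*(-2 + (7 + 2*(-5) - 5*6))) = 377*(6*(-2 + (7 - 10 - 30))) = 377*(6*(-2 - 33)) = 377*(6*(-35)) = 377*(-210) = -79170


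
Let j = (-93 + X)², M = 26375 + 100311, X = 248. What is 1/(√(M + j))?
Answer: √150711/150711 ≈ 0.0025759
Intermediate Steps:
M = 126686
j = 24025 (j = (-93 + 248)² = 155² = 24025)
1/(√(M + j)) = 1/(√(126686 + 24025)) = 1/(√150711) = √150711/150711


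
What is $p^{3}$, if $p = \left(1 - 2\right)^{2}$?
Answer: $1$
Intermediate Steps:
$p = 1$ ($p = \left(-1\right)^{2} = 1$)
$p^{3} = 1^{3} = 1$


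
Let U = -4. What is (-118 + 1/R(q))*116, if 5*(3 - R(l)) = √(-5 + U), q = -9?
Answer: -532382/39 + 290*I/39 ≈ -13651.0 + 7.4359*I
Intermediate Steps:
R(l) = 3 - 3*I/5 (R(l) = 3 - √(-5 - 4)/5 = 3 - 3*I/5)
(-118 + 1/R(q))*116 = (-118 + 1/(3 - 3*I/5))*116 = (-118 + 25*(3 + 3*I/5)/234)*116 = -13688 + 1450*(3 + 3*I/5)/117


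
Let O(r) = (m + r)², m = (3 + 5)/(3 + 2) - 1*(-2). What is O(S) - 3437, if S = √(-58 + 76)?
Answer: -85151/25 + 108*√2/5 ≈ -3375.5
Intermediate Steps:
S = 3*√2 (S = √18 = 3*√2 ≈ 4.2426)
m = 18/5 (m = 8/5 + 2 = 18/5 ≈ 3.6000)
O(r) = (18/5 + r)²
O(S) - 3437 = (18 + 5*(3*√2))²/25 - 3437 = (18 + 15*√2)²/25 - 3437 = -3437 + (18 + 15*√2)²/25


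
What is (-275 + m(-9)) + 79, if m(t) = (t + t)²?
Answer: 128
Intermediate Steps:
m(t) = 4*t² (m(t) = (2*t)² = 4*t²)
(-275 + m(-9)) + 79 = (-275 + 4*(-9)²) + 79 = (-275 + 4*81) + 79 = (-275 + 324) + 79 = 49 + 79 = 128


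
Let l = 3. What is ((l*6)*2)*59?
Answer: 2124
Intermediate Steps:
((l*6)*2)*59 = ((3*6)*2)*59 = (18*2)*59 = 36*59 = 2124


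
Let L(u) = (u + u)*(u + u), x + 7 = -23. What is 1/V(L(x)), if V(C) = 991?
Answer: 1/991 ≈ 0.0010091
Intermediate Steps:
x = -30 (x = -7 - 23 = -30)
L(u) = 4*u**2 (L(u) = (2*u)*(2*u) = 4*u**2)
1/V(L(x)) = 1/991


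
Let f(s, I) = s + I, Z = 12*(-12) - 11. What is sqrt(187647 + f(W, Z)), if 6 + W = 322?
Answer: 4*sqrt(11738) ≈ 433.37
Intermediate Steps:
W = 316 (W = -6 + 322 = 316)
Z = -155 (Z = -144 - 11 = -155)
f(s, I) = I + s
sqrt(187647 + f(W, Z)) = sqrt(187647 + (-155 + 316)) = sqrt(187647 + 161) = sqrt(187808) = 4*sqrt(11738)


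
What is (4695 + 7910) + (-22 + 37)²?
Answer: 12830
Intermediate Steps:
(4695 + 7910) + (-22 + 37)² = 12605 + 15² = 12605 + 225 = 12830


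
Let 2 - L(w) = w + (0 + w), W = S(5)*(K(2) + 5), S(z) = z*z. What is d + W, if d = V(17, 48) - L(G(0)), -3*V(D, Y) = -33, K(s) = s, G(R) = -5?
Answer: 174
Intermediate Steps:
V(D, Y) = 11 (V(D, Y) = -⅓*(-33) = 11)
S(z) = z²
W = 175 (W = 5²*(2 + 5) = 25*7 = 175)
L(w) = 2 - 2*w (L(w) = 2 - (w + (0 + w)) = 2 - (w + w) = 2 - 2*w)
d = -1 (d = 11 - (2 - 2*(-5)) = 11 - (2 + 10) = 11 - 1*12 = 11 - 12 = -1)
d + W = -1 + 175 = 174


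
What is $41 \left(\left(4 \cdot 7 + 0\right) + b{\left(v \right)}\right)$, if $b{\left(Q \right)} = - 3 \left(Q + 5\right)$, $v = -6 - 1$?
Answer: $1394$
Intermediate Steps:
$v = -7$ ($v = -6 - 1 = -7$)
$b{\left(Q \right)} = -15 - 3 Q$ ($b{\left(Q \right)} = - 3 \left(5 + Q\right) = -15 - 3 Q$)
$41 \left(\left(4 \cdot 7 + 0\right) + b{\left(v \right)}\right) = 41 \left(\left(4 \cdot 7 + 0\right) - -6\right) = 41 \left(\left(28 + 0\right) + \left(-15 + 21\right)\right) = 41 \left(28 + 6\right) = 41 \cdot 34 = 1394$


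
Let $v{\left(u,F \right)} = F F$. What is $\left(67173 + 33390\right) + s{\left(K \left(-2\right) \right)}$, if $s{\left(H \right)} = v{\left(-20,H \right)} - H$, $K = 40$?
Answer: $107043$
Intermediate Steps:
$v{\left(u,F \right)} = F^{2}$
$s{\left(H \right)} = H^{2} - H$
$\left(67173 + 33390\right) + s{\left(K \left(-2\right) \right)} = \left(67173 + 33390\right) + 40 \left(-2\right) \left(-1 + 40 \left(-2\right)\right) = 100563 - 80 \left(-1 - 80\right) = 100563 - -6480 = 100563 + 6480 = 107043$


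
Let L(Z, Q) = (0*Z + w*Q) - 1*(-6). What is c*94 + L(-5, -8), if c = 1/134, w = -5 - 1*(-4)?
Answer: 985/67 ≈ 14.701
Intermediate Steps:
w = -1 (w = -5 + 4 = -1)
c = 1/134 ≈ 0.0074627
L(Z, Q) = 6 - Q (L(Z, Q) = (0*Z - Q) - 1*(-6) = (0 - Q) + 6 = -Q + 6 = 6 - Q)
c*94 + L(-5, -8) = (1/134)*94 + (6 - 1*(-8)) = 47/67 + (6 + 8) = 47/67 + 14 = 985/67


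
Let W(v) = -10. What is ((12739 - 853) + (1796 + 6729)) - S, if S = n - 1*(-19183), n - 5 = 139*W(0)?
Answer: 2613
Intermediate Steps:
n = -1385 (n = 5 + 139*(-10) = 5 - 1390 = -1385)
S = 17798 (S = -1385 - 1*(-19183) = -1385 + 19183 = 17798)
((12739 - 853) + (1796 + 6729)) - S = ((12739 - 853) + (1796 + 6729)) - 1*17798 = (11886 + 8525) - 17798 = 20411 - 17798 = 2613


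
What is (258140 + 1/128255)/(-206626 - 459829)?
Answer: -33107745701/85476186025 ≈ -0.38733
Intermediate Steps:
(258140 + 1/128255)/(-206626 - 459829) = (258140 + 1/128255)/(-666455) = (33107745701/128255)*(-1/666455) = -33107745701/85476186025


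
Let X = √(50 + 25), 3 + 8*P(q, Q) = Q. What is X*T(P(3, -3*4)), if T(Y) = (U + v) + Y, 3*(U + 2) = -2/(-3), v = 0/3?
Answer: -1315*√3/72 ≈ -31.634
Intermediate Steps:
P(q, Q) = -3/8 + Q/8
v = 0 (v = 0*(⅓) = 0)
U = -16/9 (U = -2 + (-2/(-3))/3 = -2 + (-2*(-⅓))/3 = -2 + (⅓)*(⅔) = -2 + 2/9 = -16/9 ≈ -1.7778)
T(Y) = -16/9 + Y (T(Y) = (-16/9 + 0) + Y = -16/9 + Y)
X = 5*√3 (X = √75 = 5*√3 ≈ 8.6602)
X*T(P(3, -3*4)) = (5*√3)*(-16/9 + (-3/8 + (-3*4)/8)) = (5*√3)*(-16/9 + (-3/8 + (⅛)*(-12))) = (5*√3)*(-16/9 + (-3/8 - 3/2)) = (5*√3)*(-16/9 - 15/8) = (5*√3)*(-263/72) = -1315*√3/72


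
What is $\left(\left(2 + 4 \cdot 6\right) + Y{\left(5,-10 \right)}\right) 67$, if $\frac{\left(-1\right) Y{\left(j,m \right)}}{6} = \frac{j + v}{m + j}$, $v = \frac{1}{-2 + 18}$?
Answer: $\frac{85961}{40} \approx 2149.0$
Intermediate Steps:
$v = \frac{1}{16} \approx 0.0625$
$Y{\left(j,m \right)} = - \frac{6 \left(\frac{1}{16} + j\right)}{j + m}$ ($Y{\left(j,m \right)} = - 6 \frac{j + \frac{1}{16}}{m + j} = - 6 \frac{\frac{1}{16} + j}{j + m} = - \frac{6 \left(\frac{1}{16} + j\right)}{j + m}$)
$\left(\left(2 + 4 \cdot 6\right) + Y{\left(5,-10 \right)}\right) 67 = \left(\left(2 + 4 \cdot 6\right) + \frac{- \frac{3}{8} - 30}{5 - 10}\right) 67 = \left(\left(2 + 24\right) + \frac{- \frac{3}{8} - 30}{-5}\right) 67 = \left(26 - - \frac{243}{40}\right) 67 = \left(26 + \frac{243}{40}\right) 67 = \frac{1283}{40} \cdot 67 = \frac{85961}{40}$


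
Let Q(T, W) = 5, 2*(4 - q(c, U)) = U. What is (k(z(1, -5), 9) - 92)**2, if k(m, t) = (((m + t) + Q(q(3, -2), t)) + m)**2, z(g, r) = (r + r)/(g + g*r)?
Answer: 72361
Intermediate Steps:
q(c, U) = 4 - U/2
z(g, r) = 2*r/(g + g*r) (z(g, r) = (2*r)/(g + g*r) = 2*r/(g + g*r))
k(m, t) = (5 + t + 2*m)**2 (k(m, t) = (((m + t) + 5) + m)**2 = ((5 + m + t) + m)**2 = (5 + t + 2*m)**2)
(k(z(1, -5), 9) - 92)**2 = ((5 + 9 + 2*(2*(-5)/(1*(1 - 5))))**2 - 92)**2 = ((5 + 9 + 2*(2*(-5)*1/(-4)))**2 - 92)**2 = ((5 + 9 + 2*(2*(-5)*1*(-1/4)))**2 - 92)**2 = ((5 + 9 + 2*(5/2))**2 - 92)**2 = ((5 + 9 + 5)**2 - 92)**2 = (19**2 - 92)**2 = (361 - 92)**2 = 269**2 = 72361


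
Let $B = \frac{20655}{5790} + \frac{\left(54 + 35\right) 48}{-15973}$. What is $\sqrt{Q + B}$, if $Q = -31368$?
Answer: $\frac{15 i \sqrt{5299150009174190}}{6165578} \approx 177.1 i$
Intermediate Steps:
$B = \frac{20345829}{6165578}$ ($B = 20655 \cdot \frac{1}{5790} + 89 \cdot 48 \left(- \frac{1}{15973}\right) = \frac{1377}{386} + 4272 \left(- \frac{1}{15973}\right) = \frac{1377}{386} - \frac{4272}{15973} = \frac{20345829}{6165578} \approx 3.2999$)
$\sqrt{Q + B} = \sqrt{-31368 + \frac{20345829}{6165578}} = \sqrt{- \frac{193381504875}{6165578}} = \frac{15 i \sqrt{5299150009174190}}{6165578}$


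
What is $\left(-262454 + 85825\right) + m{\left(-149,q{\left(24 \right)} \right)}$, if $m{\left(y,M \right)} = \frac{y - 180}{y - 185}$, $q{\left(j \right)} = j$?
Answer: $- \frac{58993757}{334} \approx -1.7663 \cdot 10^{5}$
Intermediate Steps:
$m{\left(y,M \right)} = \frac{-180 + y}{-185 + y}$
$\left(-262454 + 85825\right) + m{\left(-149,q{\left(24 \right)} \right)} = \left(-262454 + 85825\right) + \frac{-180 - 149}{-185 - 149} = -176629 + \frac{1}{-334} \left(-329\right) = -176629 - - \frac{329}{334} = -176629 + \frac{329}{334} = - \frac{58993757}{334}$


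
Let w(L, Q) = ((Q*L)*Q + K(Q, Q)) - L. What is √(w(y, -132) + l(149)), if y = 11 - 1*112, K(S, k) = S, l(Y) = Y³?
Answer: √1548094 ≈ 1244.2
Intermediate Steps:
y = -101 (y = 11 - 112 = -101)
w(L, Q) = Q - L + L*Q² (w(L, Q) = ((Q*L)*Q + Q) - L = ((L*Q)*Q + Q) - L = (L*Q² + Q) - L = (Q + L*Q²) - L = Q - L + L*Q²)
√(w(y, -132) + l(149)) = √((-132 - 1*(-101) - 101*(-132)²) + 149³) = √((-132 + 101 - 101*17424) + 3307949) = √((-132 + 101 - 1759824) + 3307949) = √(-1759855 + 3307949) = √1548094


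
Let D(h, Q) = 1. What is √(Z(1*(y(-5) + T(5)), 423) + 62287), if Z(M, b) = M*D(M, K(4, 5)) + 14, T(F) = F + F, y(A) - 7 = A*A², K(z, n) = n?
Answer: √62193 ≈ 249.39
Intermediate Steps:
y(A) = 7 + A³ (y(A) = 7 + A*A² = 7 + A³)
T(F) = 2*F
Z(M, b) = 14 + M (Z(M, b) = M*1 + 14 = M + 14 = 14 + M)
√(Z(1*(y(-5) + T(5)), 423) + 62287) = √((14 + 1*((7 + (-5)³) + 2*5)) + 62287) = √((14 + 1*((7 - 125) + 10)) + 62287) = √((14 + 1*(-118 + 10)) + 62287) = √((14 + 1*(-108)) + 62287) = √((14 - 108) + 62287) = √(-94 + 62287) = √62193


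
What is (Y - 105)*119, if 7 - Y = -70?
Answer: -3332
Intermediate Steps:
Y = 77 (Y = 7 - 1*(-70) = 7 + 70 = 77)
(Y - 105)*119 = (77 - 105)*119 = -28*119 = -3332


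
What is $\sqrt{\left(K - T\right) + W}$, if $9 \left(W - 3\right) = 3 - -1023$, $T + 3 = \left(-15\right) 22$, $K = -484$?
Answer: $i \sqrt{34} \approx 5.8309 i$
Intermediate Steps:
$T = -333$ ($T = -3 - 330 = -333$)
$W = 117$ ($W = 3 + \frac{3 - -1023}{9} = 3 + \frac{3 + 1023}{9} = 3 + \frac{1}{9} \cdot 1026 = 3 + 114 = 117$)
$\sqrt{\left(K - T\right) + W} = \sqrt{\left(-484 - -333\right) + 117} = \sqrt{\left(-484 + 333\right) + 117} = \sqrt{-151 + 117} = \sqrt{-34} = i \sqrt{34}$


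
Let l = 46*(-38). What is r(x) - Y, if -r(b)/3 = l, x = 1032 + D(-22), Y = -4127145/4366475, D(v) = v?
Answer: 4580384409/873295 ≈ 5244.9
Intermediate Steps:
Y = -825429/873295 (Y = -4127145/4366475 = -1*825429/873295 = -825429/873295 ≈ -0.94519)
x = 1010 (x = 1032 - 22 = 1010)
l = -1748
r(b) = 5244 (r(b) = -3*(-1748) = 5244)
r(x) - Y = 5244 - 1*(-825429/873295) = 5244 + 825429/873295 = 4580384409/873295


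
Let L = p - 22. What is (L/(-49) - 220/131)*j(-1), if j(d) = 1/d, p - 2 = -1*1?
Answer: 1147/917 ≈ 1.2508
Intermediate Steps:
p = 1 (p = 2 - 1*1 = 2 - 1 = 1)
L = -21 (L = 1 - 22 = -21)
(L/(-49) - 220/131)*j(-1) = (-21/(-49) - 220/131)/(-1) = (-21*(-1/49) - 220*1/131)*(-1) = (3/7 - 220/131)*(-1) = -1147/917*(-1) = 1147/917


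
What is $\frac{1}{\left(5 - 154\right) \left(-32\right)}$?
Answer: $\frac{1}{4768} \approx 0.00020973$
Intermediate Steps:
$\frac{1}{\left(5 - 154\right) \left(-32\right)} = \frac{1}{\left(-149\right) \left(-32\right)} = \frac{1}{4768}$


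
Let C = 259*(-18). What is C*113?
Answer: -526806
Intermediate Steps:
C = -4662
C*113 = -4662*113 = -526806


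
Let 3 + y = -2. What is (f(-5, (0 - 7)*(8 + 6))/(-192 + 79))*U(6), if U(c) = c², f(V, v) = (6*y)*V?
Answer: -5400/113 ≈ -47.788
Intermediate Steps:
y = -5 (y = -3 - 2 = -5)
f(V, v) = -30*V (f(V, v) = (6*(-5))*V = -30*V)
(f(-5, (0 - 7)*(8 + 6))/(-192 + 79))*U(6) = ((-30*(-5))/(-192 + 79))*6² = (150/(-113))*36 = (150*(-1/113))*36 = -150/113*36 = -5400/113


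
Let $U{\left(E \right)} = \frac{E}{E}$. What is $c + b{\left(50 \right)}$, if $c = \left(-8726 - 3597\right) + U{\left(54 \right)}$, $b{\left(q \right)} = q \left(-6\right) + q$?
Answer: $-12572$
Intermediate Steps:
$U{\left(E \right)} = 1$
$b{\left(q \right)} = - 5 q$ ($b{\left(q \right)} = - 6 q + q = - 5 q$)
$c = -12322$ ($c = \left(-8726 - 3597\right) + 1 = -12323 + 1 = -12322$)
$c + b{\left(50 \right)} = -12322 - 250 = -12572$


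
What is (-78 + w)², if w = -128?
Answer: 42436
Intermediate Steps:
(-78 + w)² = (-78 - 128)² = (-206)² = 42436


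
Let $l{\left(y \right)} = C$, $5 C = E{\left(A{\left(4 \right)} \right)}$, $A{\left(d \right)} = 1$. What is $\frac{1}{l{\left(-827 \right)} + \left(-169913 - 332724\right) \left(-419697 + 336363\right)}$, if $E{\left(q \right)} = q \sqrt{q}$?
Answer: $\frac{5}{209433758791} \approx 2.3874 \cdot 10^{-11}$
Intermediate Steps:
$E{\left(q \right)} = q^{\frac{3}{2}}$
$C = \frac{1}{5}$ ($C = \frac{1^{\frac{3}{2}}}{5} = \frac{1}{5} \cdot 1 = \frac{1}{5} \approx 0.2$)
$l{\left(y \right)} = \frac{1}{5}$
$\frac{1}{l{\left(-827 \right)} + \left(-169913 - 332724\right) \left(-419697 + 336363\right)} = \frac{1}{\frac{1}{5} + \left(-169913 - 332724\right) \left(-419697 + 336363\right)} = \frac{1}{\frac{1}{5} - -41886751758} = \frac{1}{\frac{1}{5} + 41886751758} = \frac{1}{\frac{209433758791}{5}} = \frac{5}{209433758791}$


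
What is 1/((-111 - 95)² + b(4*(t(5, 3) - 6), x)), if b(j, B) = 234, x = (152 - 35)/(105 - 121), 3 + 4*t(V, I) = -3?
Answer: 1/42670 ≈ 2.3436e-5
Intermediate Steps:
t(V, I) = -3/2 (t(V, I) = -¾ + (¼)*(-3) = -¾ - ¾ = -3/2)
x = -117/16 (x = 117/(-16) = 117*(-1/16) = -117/16 ≈ -7.3125)
1/((-111 - 95)² + b(4*(t(5, 3) - 6), x)) = 1/((-111 - 95)² + 234) = 1/((-206)² + 234) = 1/(42436 + 234) = 1/42670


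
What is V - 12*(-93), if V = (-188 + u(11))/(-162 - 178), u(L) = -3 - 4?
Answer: 75927/68 ≈ 1116.6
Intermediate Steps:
u(L) = -7
V = 39/68 (V = (-188 - 7)/(-162 - 178) = -195/(-340) = -195*(-1/340) = 39/68 ≈ 0.57353)
V - 12*(-93) = 39/68 - 12*(-93) = 39/68 + 1116 = 75927/68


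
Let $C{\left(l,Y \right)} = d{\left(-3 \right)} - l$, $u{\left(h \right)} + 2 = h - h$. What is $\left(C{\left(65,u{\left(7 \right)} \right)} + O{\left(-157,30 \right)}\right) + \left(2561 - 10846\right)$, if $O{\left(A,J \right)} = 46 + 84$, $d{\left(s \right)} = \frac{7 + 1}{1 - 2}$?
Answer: $-8228$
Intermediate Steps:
$u{\left(h \right)} = -2$ ($u{\left(h \right)} = -2 + \left(h - h\right) = -2 + 0 = -2$)
$d{\left(s \right)} = -8$ ($d{\left(s \right)} = \frac{8}{-1} = 8 \left(-1\right) = -8$)
$O{\left(A,J \right)} = 130$
$C{\left(l,Y \right)} = -8 - l$
$\left(C{\left(65,u{\left(7 \right)} \right)} + O{\left(-157,30 \right)}\right) + \left(2561 - 10846\right) = \left(\left(-8 - 65\right) + 130\right) + \left(2561 - 10846\right) = \left(\left(-8 - 65\right) + 130\right) - 8285 = \left(-73 + 130\right) - 8285 = 57 - 8285 = -8228$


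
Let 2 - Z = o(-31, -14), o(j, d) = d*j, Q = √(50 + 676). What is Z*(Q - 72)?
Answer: 31104 - 4752*√6 ≈ 19464.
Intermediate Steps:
Q = 11*√6 (Q = √726 = 11*√6 ≈ 26.944)
Z = -432 (Z = 2 - (-14)*(-31) = 2 - 1*434 = 2 - 434 = -432)
Z*(Q - 72) = -432*(11*√6 - 72) = -432*(-72 + 11*√6) = 31104 - 4752*√6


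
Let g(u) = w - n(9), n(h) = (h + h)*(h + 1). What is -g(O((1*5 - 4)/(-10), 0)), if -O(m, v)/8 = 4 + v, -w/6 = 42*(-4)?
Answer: -828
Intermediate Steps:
w = 1008 (w = -252*(-4) = -6*(-168) = 1008)
O(m, v) = -32 - 8*v (O(m, v) = -8*(4 + v) = -32 - 8*v)
n(h) = 2*h*(1 + h) (n(h) = (2*h)*(1 + h) = 2*h*(1 + h))
g(u) = 828 (g(u) = 1008 - 2*9*(1 + 9) = 1008 - 2*9*10 = 1008 - 1*180 = 1008 - 180 = 828)
-g(O((1*5 - 4)/(-10), 0)) = -1*828 = -828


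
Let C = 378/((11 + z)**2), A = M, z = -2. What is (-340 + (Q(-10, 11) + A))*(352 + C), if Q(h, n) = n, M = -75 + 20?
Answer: -136960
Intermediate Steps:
M = -55
A = -55
C = 14/3 (C = 378/((11 - 2)**2) = 378/(9**2) = 378/81 = 378*(1/81) = 14/3 ≈ 4.6667)
(-340 + (Q(-10, 11) + A))*(352 + C) = (-340 + (11 - 55))*(352 + 14/3) = (-340 - 44)*(1070/3) = -384*1070/3 = -136960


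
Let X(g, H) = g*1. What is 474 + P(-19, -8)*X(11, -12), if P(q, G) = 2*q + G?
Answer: -32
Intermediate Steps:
X(g, H) = g
P(q, G) = G + 2*q
474 + P(-19, -8)*X(11, -12) = 474 + (-8 + 2*(-19))*11 = 474 + (-8 - 38)*11 = 474 - 46*11 = 474 - 506 = -32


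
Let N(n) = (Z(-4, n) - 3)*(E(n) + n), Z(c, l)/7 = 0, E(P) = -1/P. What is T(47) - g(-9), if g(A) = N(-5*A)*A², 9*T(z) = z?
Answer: 492067/45 ≈ 10935.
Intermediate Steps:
Z(c, l) = 0 (Z(c, l) = 7*0 = 0)
T(z) = z/9
N(n) = -3*n + 3/n (N(n) = (0 - 3)*(-1/n + n) = -3*(n - 1/n) = -3*n + 3/n)
g(A) = A²*(15*A - 3/(5*A)) (g(A) = (-(-15)*A + 3/((-5*A)))*A² = (15*A + 3*(-1/(5*A)))*A² = (15*A - 3/(5*A))*A² = A²*(15*A - 3/(5*A)))
T(47) - g(-9) = (⅑)*47 - (15*(-9)³ - ⅗*(-9)) = 47/9 - (15*(-729) + 27/5) = 47/9 - (-10935 + 27/5) = 47/9 - 1*(-54648/5) = 47/9 + 54648/5 = 492067/45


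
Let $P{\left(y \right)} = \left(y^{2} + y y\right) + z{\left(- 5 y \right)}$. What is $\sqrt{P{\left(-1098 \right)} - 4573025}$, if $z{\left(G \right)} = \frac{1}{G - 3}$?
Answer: $\frac{i \sqrt{65086189760586}}{5487} \approx 1470.3 i$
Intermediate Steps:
$z{\left(G \right)} = \frac{1}{-3 + G}$
$P{\left(y \right)} = \frac{1}{-3 - 5 y} + 2 y^{2}$ ($P{\left(y \right)} = \left(y^{2} + y y\right) + \frac{1}{-3 - 5 y} = \left(y^{2} + y^{2}\right) + \frac{1}{-3 - 5 y} = 2 y^{2} + \frac{1}{-3 - 5 y} = \frac{1}{-3 - 5 y} + 2 y^{2}$)
$\sqrt{P{\left(-1098 \right)} - 4573025} = \sqrt{\frac{-1 + \left(-1098\right)^{2} \left(6 + 10 \left(-1098\right)\right)}{3 + 5 \left(-1098\right)} - 4573025} = \sqrt{\frac{-1 + 1205604 \left(6 - 10980\right)}{3 - 5490} - 4573025} = \sqrt{\frac{-1 + 1205604 \left(-10974\right)}{-5487} - 4573025} = \sqrt{- \frac{-1 - 13230298296}{5487} - 4573025} = \sqrt{\left(- \frac{1}{5487}\right) \left(-13230298297\right) - 4573025} = \sqrt{\frac{13230298297}{5487} - 4573025} = \sqrt{- \frac{11861889878}{5487}} = \frac{i \sqrt{65086189760586}}{5487}$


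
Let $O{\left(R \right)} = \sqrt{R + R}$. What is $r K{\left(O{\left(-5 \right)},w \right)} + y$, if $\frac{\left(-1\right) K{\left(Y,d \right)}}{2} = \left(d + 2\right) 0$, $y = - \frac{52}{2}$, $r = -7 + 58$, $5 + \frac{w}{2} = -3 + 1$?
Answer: $-26$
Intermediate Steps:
$w = -14$ ($w = -10 + 2 \left(-3 + 1\right) = -10 + 2 \left(-2\right) = -10 - 4 = -14$)
$r = 51$
$y = -26$ ($y = \left(-52\right) \frac{1}{2} = -26$)
$O{\left(R \right)} = \sqrt{2} \sqrt{R}$ ($O{\left(R \right)} = \sqrt{2 R} = \sqrt{2} \sqrt{R}$)
$K{\left(Y,d \right)} = 0$ ($K{\left(Y,d \right)} = - 2 \left(d + 2\right) 0 = - 2 \left(2 + d\right) 0 = \left(-2\right) 0 = 0$)
$r K{\left(O{\left(-5 \right)},w \right)} + y = 51 \cdot 0 - 26 = 0 - 26 = -26$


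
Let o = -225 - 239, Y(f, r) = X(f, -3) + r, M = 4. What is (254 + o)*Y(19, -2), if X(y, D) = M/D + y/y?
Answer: 490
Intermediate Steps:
X(y, D) = 1 + 4/D (X(y, D) = 4/D + y/y = 4/D + 1 = 1 + 4/D)
Y(f, r) = -⅓ + r (Y(f, r) = (4 - 3)/(-3) + r = -⅓*1 + r = -⅓ + r)
o = -464
(254 + o)*Y(19, -2) = (254 - 464)*(-⅓ - 2) = -210*(-7/3) = 490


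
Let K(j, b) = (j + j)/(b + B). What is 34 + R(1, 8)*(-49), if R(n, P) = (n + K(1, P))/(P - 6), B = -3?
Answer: -3/10 ≈ -0.30000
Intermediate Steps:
K(j, b) = 2*j/(-3 + b) (K(j, b) = (j + j)/(b - 3) = (2*j)/(-3 + b) = 2*j/(-3 + b))
R(n, P) = (n + 2/(-3 + P))/(-6 + P) (R(n, P) = (n + 2*1/(-3 + P))/(P - 6) = (n + 2/(-3 + P))/(-6 + P))
34 + R(1, 8)*(-49) = 34 + ((2 + 1*(-3 + 8))/((-6 + 8)*(-3 + 8)))*(-49) = 34 + ((2 + 1*5)/(2*5))*(-49) = 34 + ((½)*(⅕)*(2 + 5))*(-49) = 34 + ((½)*(⅕)*7)*(-49) = 34 + (7/10)*(-49) = 34 - 343/10 = -3/10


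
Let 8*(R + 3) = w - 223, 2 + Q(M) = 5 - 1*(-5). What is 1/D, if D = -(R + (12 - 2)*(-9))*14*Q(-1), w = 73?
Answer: 1/12516 ≈ 7.9898e-5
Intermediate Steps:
Q(M) = 8 (Q(M) = -2 + (5 - 1*(-5)) = -2 + (5 + 5) = -2 + 10 = 8)
R = -87/4 (R = -3 + (73 - 223)/8 = -3 + (⅛)*(-150) = -3 - 75/4 = -87/4 ≈ -21.750)
D = 12516 (D = -(-87/4 + (12 - 2)*(-9))*14*8 = -(-87/4 + 10*(-9))*112 = -(-87/4 - 90)*112 = -(-447)*112/4 = -1*(-12516) = 12516)
1/D = 1/12516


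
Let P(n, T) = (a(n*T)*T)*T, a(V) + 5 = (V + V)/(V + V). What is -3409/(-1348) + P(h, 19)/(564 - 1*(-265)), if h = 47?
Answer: 879549/1117492 ≈ 0.78707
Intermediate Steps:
a(V) = -4 (a(V) = -5 + (V + V)/(V + V) = -5 + (2*V)/((2*V)) = -5 + (2*V)*(1/(2*V)) = -5 + 1 = -4)
P(n, T) = -4*T² (P(n, T) = (-4*T)*T = -4*T²)
-3409/(-1348) + P(h, 19)/(564 - 1*(-265)) = -3409/(-1348) + (-4*19²)/(564 - 1*(-265)) = -3409*(-1/1348) + (-4*361)/(564 + 265) = 3409/1348 - 1444/829 = 879549/1117492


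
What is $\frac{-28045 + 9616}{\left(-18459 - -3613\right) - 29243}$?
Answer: $\frac{18429}{44089} \approx 0.418$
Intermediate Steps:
$\frac{-28045 + 9616}{\left(-18459 - -3613\right) - 29243} = - \frac{18429}{\left(-18459 + 3613\right) - 29243} = - \frac{18429}{-14846 - 29243} = - \frac{18429}{-44089} = \left(-18429\right) \left(- \frac{1}{44089}\right) = \frac{18429}{44089}$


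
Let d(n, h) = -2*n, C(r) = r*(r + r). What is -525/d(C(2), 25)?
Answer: 525/16 ≈ 32.813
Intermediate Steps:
C(r) = 2*r**2 (C(r) = r*(2*r) = 2*r**2)
-525/d(C(2), 25) = -525/((-4*2**2)) = -525/((-4*4)) = -525/((-2*8)) = -525/(-16) = -525*(-1/16) = 525/16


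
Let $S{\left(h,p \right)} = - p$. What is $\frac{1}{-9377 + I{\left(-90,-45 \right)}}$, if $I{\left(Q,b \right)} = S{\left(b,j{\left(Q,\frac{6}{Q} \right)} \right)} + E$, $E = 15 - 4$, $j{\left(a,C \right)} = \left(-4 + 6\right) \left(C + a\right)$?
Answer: $- \frac{15}{137788} \approx -0.00010886$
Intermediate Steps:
$j{\left(a,C \right)} = 2 C + 2 a$ ($j{\left(a,C \right)} = 2 \left(C + a\right) = 2 C + 2 a$)
$E = 11$ ($E = 15 - 4 = 11$)
$I{\left(Q,b \right)} = 11 - \frac{12}{Q} - 2 Q$ ($I{\left(Q,b \right)} = - (2 \frac{6}{Q} + 2 Q) + 11 = - (\frac{12}{Q} + 2 Q) + 11 = - (2 Q + \frac{12}{Q}) + 11 = \left(- \frac{12}{Q} - 2 Q\right) + 11 = 11 - \frac{12}{Q} - 2 Q$)
$\frac{1}{-9377 + I{\left(-90,-45 \right)}} = \frac{1}{-9377 - \left(-191 - \frac{2}{15}\right)} = \frac{1}{-9377 + \left(11 - - \frac{2}{15} + 180\right)} = \frac{1}{-9377 + \left(11 + \frac{2}{15} + 180\right)} = \frac{1}{-9377 + \frac{2867}{15}} = \frac{1}{- \frac{137788}{15}} = - \frac{15}{137788}$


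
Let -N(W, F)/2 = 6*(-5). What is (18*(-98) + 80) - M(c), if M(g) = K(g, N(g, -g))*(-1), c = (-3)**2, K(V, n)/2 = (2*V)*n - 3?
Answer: 470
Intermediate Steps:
N(W, F) = 60 (N(W, F) = -12*(-5) = -2*(-30) = 60)
K(V, n) = -6 + 4*V*n (K(V, n) = 2*((2*V)*n - 3) = 2*(2*V*n - 3) = 2*(-3 + 2*V*n) = -6 + 4*V*n)
c = 9
M(g) = 6 - 240*g (M(g) = (-6 + 4*g*60)*(-1) = (-6 + 240*g)*(-1) = 6 - 240*g)
(18*(-98) + 80) - M(c) = (18*(-98) + 80) - (6 - 240*9) = (-1764 + 80) - (6 - 2160) = -1684 - 1*(-2154) = -1684 + 2154 = 470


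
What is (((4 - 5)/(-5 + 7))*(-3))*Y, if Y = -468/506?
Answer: -351/253 ≈ -1.3874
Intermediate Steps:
Y = -234/253 (Y = -468*1/506 = -234/253 ≈ -0.92490)
(((4 - 5)/(-5 + 7))*(-3))*Y = (((4 - 5)/(-5 + 7))*(-3))*(-234/253) = (-1/2*(-3))*(-234/253) = (-1*1/2*(-3))*(-234/253) = -1/2*(-3)*(-234/253) = (3/2)*(-234/253) = -351/253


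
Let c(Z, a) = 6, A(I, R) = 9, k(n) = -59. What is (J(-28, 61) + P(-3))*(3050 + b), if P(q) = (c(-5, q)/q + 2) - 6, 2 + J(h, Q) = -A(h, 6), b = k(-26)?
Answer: -50847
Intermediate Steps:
b = -59
J(h, Q) = -11 (J(h, Q) = -2 - 1*9 = -2 - 9 = -11)
P(q) = -4 + 6/q (P(q) = (6/q + 2) - 6 = (2 + 6/q) - 6 = -4 + 6/q)
(J(-28, 61) + P(-3))*(3050 + b) = (-11 + (-4 + 6/(-3)))*(3050 - 59) = (-11 + (-4 + 6*(-⅓)))*2991 = (-11 + (-4 - 2))*2991 = (-11 - 6)*2991 = -17*2991 = -50847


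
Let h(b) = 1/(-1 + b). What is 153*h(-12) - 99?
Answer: -1440/13 ≈ -110.77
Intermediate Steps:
153*h(-12) - 99 = 153/(-1 - 12) - 99 = 153/(-13) - 99 = 153*(-1/13) - 99 = -153/13 - 99 = -1440/13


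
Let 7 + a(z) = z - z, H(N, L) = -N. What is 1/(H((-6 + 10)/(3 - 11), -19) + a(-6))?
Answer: -2/13 ≈ -0.15385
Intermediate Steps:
a(z) = -7 (a(z) = -7 + (z - z) = -7 + 0 = -7)
1/(H((-6 + 10)/(3 - 11), -19) + a(-6)) = 1/(-(-6 + 10)/(3 - 11) - 7) = 1/(-4/(-8) - 7) = 1/(-4*(-1)/8 - 7) = 1/(-1*(-½) - 7) = 1/(½ - 7) = 1/(-13/2) = -2/13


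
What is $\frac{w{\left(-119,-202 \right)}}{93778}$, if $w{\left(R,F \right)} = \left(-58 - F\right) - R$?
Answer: $\frac{263}{93778} \approx 0.0028045$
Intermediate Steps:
$w{\left(R,F \right)} = -58 - F - R$
$\frac{w{\left(-119,-202 \right)}}{93778} = \frac{-58 - -202 - -119}{93778} = \left(-58 + 202 + 119\right) \frac{1}{93778} = 263 \cdot \frac{1}{93778} = \frac{263}{93778}$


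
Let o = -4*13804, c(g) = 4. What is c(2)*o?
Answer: -220864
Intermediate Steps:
o = -55216
c(2)*o = 4*(-55216) = -220864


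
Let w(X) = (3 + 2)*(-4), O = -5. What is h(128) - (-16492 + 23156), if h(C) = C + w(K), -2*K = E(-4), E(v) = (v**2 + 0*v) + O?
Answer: -6556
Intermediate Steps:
E(v) = -5 + v**2 (E(v) = (v**2 + 0*v) - 5 = (v**2 + 0) - 5 = v**2 - 5 = -5 + v**2)
K = -11/2 (K = -(-5 + (-4)**2)/2 = -(-5 + 16)/2 = -1/2*11 = -11/2 ≈ -5.5000)
w(X) = -20 (w(X) = 5*(-4) = -20)
h(C) = -20 + C (h(C) = C - 20 = -20 + C)
h(128) - (-16492 + 23156) = (-20 + 128) - (-16492 + 23156) = 108 - 1*6664 = 108 - 6664 = -6556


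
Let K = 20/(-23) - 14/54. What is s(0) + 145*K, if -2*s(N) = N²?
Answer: -101645/621 ≈ -163.68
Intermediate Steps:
s(N) = -N²/2
K = -701/621 (K = 20*(-1/23) - 14*1/54 = -20/23 - 7/27 = -701/621 ≈ -1.1288)
s(0) + 145*K = -½*0² + 145*(-701/621) = -½*0 - 101645/621 = 0 - 101645/621 = -101645/621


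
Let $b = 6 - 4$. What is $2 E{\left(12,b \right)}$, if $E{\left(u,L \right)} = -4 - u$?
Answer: $-32$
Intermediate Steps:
$b = 2$
$2 E{\left(12,b \right)} = 2 \left(-4 - 12\right) = 2 \left(-16\right) = -32$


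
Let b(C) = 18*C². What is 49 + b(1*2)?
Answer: 121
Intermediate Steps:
49 + b(1*2) = 49 + 18*(1*2)² = 49 + 18*2² = 49 + 18*4 = 49 + 72 = 121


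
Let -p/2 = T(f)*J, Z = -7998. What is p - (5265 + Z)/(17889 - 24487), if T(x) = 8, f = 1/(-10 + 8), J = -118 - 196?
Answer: 33145619/6598 ≈ 5023.6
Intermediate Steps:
J = -314
f = -½ (f = 1/(-2) = -½ ≈ -0.50000)
p = 5024 (p = -16*(-314) = -2*(-2512) = 5024)
p - (5265 + Z)/(17889 - 24487) = 5024 - (5265 - 7998)/(17889 - 24487) = 5024 - (-2733)/(-6598) = 5024 - (-2733)*(-1)/6598 = 5024 - 1*2733/6598 = 5024 - 2733/6598 = 33145619/6598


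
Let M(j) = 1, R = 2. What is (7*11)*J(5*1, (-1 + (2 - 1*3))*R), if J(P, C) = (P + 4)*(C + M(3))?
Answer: -2079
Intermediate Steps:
J(P, C) = (1 + C)*(4 + P) (J(P, C) = (P + 4)*(C + 1) = (4 + P)*(1 + C) = (1 + C)*(4 + P))
(7*11)*J(5*1, (-1 + (2 - 1*3))*R) = (7*11)*(4 + 5*1 + 4*((-1 + (2 - 1*3))*2) + ((-1 + (2 - 1*3))*2)*(5*1)) = 77*(4 + 5 + 4*((-1 + (2 - 3))*2) + ((-1 + (2 - 3))*2)*5) = 77*(4 + 5 + 4*((-1 - 1)*2) + ((-1 - 1)*2)*5) = 77*(4 + 5 + 4*(-2*2) - 2*2*5) = 77*(4 + 5 + 4*(-4) - 4*5) = 77*(4 + 5 - 16 - 20) = 77*(-27) = -2079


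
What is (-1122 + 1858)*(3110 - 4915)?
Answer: -1328480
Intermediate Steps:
(-1122 + 1858)*(3110 - 4915) = 736*(-1805) = -1328480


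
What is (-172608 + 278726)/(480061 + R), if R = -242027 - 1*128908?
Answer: 53059/54563 ≈ 0.97243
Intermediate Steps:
R = -370935 (R = -242027 - 128908 = -370935)
(-172608 + 278726)/(480061 + R) = (-172608 + 278726)/(480061 - 370935) = 106118/109126 = 106118*(1/109126) = 53059/54563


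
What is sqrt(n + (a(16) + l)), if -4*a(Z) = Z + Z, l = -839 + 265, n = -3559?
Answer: I*sqrt(4141) ≈ 64.351*I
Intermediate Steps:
l = -574
a(Z) = -Z/2 (a(Z) = -(Z + Z)/4 = -Z/2)
sqrt(n + (a(16) + l)) = sqrt(-3559 + (-1/2*16 - 574)) = sqrt(-3559 + (-8 - 574)) = sqrt(-3559 - 582) = sqrt(-4141) = I*sqrt(4141)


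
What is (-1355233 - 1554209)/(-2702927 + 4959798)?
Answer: -2909442/2256871 ≈ -1.2891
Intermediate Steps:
(-1355233 - 1554209)/(-2702927 + 4959798) = -2909442/2256871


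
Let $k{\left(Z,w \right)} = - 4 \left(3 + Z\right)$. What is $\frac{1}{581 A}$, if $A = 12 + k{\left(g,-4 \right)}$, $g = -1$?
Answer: $\frac{1}{2324} \approx 0.00043029$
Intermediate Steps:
$k{\left(Z,w \right)} = -12 - 4 Z$
$A = 4$ ($A = 12 - 8 = 4$)
$\frac{1}{581 A} = \frac{1}{581 \cdot 4} = \frac{1}{2324}$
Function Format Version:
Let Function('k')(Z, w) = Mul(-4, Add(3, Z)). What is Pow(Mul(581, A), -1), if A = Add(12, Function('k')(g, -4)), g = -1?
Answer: Rational(1, 2324) ≈ 0.00043029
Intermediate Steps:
Function('k')(Z, w) = Add(-12, Mul(-4, Z))
A = 4 (A = Add(12, Add(-12, Mul(-4, -1))) = Add(12, Add(-12, 4)) = Add(12, -8) = 4)
Pow(Mul(581, A), -1) = Pow(Mul(581, 4), -1) = Pow(2324, -1) = Rational(1, 2324)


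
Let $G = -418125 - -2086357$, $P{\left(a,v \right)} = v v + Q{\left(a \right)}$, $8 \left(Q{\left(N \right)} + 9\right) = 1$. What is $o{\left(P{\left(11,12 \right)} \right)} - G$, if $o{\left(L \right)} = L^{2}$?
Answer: $- \frac{105598287}{64} \approx -1.65 \cdot 10^{6}$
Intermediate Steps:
$Q{\left(N \right)} = - \frac{71}{8}$ ($Q{\left(N \right)} = -9 + \frac{1}{8} \cdot 1 = -9 + \frac{1}{8} = - \frac{71}{8}$)
$P{\left(a,v \right)} = - \frac{71}{8} + v^{2}$ ($P{\left(a,v \right)} = v v - \frac{71}{8} = v^{2} - \frac{71}{8} = - \frac{71}{8} + v^{2}$)
$G = 1668232$ ($G = -418125 + 2086357 = 1668232$)
$o{\left(P{\left(11,12 \right)} \right)} - G = \left(- \frac{71}{8} + 12^{2}\right)^{2} - 1668232 = \left(- \frac{71}{8} + 144\right)^{2} - 1668232 = \left(\frac{1081}{8}\right)^{2} - 1668232 = \frac{1168561}{64} - 1668232 = - \frac{105598287}{64}$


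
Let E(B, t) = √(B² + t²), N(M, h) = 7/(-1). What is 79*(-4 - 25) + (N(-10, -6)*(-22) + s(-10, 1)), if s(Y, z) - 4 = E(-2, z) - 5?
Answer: -2138 + √5 ≈ -2135.8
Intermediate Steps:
N(M, h) = -7 (N(M, h) = 7*(-1) = -7)
s(Y, z) = -1 + √(4 + z²) (s(Y, z) = 4 + (√((-2)² + z²) - 5) = 4 + (√(4 + z²) - 5) = 4 + (-5 + √(4 + z²)) = -1 + √(4 + z²))
79*(-4 - 25) + (N(-10, -6)*(-22) + s(-10, 1)) = 79*(-4 - 25) + (-7*(-22) + (-1 + √(4 + 1²))) = 79*(-29) + (154 + (-1 + √(4 + 1))) = -2291 + (154 + (-1 + √5)) = -2291 + (153 + √5) = -2138 + √5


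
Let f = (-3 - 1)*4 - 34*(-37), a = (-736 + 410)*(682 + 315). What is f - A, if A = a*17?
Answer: 5526616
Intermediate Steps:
a = -325022 (a = -326*997 = -325022)
f = 1242 (f = -4*4 + 1258 = -16 + 1258 = 1242)
A = -5525374 (A = -325022*17 = -5525374)
f - A = 1242 - 1*(-5525374) = 1242 + 5525374 = 5526616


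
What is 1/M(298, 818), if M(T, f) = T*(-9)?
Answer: -1/2682 ≈ -0.00037286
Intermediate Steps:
M(T, f) = -9*T
1/M(298, 818) = 1/(-9*298) = 1/(-2682) = -1/2682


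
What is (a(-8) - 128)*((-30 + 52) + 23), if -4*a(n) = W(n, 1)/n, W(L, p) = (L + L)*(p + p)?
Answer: -5805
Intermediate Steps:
W(L, p) = 4*L*p (W(L, p) = (2*L)*(2*p) = 4*L*p)
a(n) = -1 (a(n) = -4*n*1/(4*n) = -4*n/(4*n) = -¼*4 = -1)
(a(-8) - 128)*((-30 + 52) + 23) = (-1 - 128)*((-30 + 52) + 23) = -129*(22 + 23) = -129*45 = -5805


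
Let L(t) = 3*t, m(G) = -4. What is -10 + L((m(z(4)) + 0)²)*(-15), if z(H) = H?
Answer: -730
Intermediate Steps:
-10 + L((m(z(4)) + 0)²)*(-15) = -10 + (3*(-4 + 0)²)*(-15) = -10 + (3*(-4)²)*(-15) = -10 + (3*16)*(-15) = -10 + 48*(-15) = -10 - 720 = -730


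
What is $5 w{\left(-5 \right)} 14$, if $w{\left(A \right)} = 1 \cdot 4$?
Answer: $280$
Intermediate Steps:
$w{\left(A \right)} = 4$
$5 w{\left(-5 \right)} 14 = 5 \cdot 4 \cdot 14 = 20 \cdot 14 = 280$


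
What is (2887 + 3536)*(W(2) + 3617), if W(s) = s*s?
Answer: 23257683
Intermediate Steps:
W(s) = s**2
(2887 + 3536)*(W(2) + 3617) = (2887 + 3536)*(2**2 + 3617) = 6423*(4 + 3617) = 6423*3621 = 23257683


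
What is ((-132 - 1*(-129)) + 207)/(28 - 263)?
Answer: -204/235 ≈ -0.86808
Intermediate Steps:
((-132 - 1*(-129)) + 207)/(28 - 263) = ((-132 + 129) + 207)/(-235) = (-3 + 207)*(-1/235) = 204*(-1/235) = -204/235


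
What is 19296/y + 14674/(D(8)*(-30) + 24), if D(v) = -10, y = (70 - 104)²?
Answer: 2901881/46818 ≈ 61.982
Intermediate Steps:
y = 1156 (y = (-34)² = 1156)
19296/y + 14674/(D(8)*(-30) + 24) = 19296/1156 + 14674/(-10*(-30) + 24) = 19296*(1/1156) + 14674/(300 + 24) = 4824/289 + 14674/324 = 4824/289 + 14674*(1/324) = 4824/289 + 7337/162 = 2901881/46818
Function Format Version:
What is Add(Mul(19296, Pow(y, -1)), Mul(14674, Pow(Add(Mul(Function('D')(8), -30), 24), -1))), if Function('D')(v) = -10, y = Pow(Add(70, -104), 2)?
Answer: Rational(2901881, 46818) ≈ 61.982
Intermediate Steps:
y = 1156 (y = Pow(-34, 2) = 1156)
Add(Mul(19296, Pow(y, -1)), Mul(14674, Pow(Add(Mul(Function('D')(8), -30), 24), -1))) = Add(Mul(19296, Pow(1156, -1)), Mul(14674, Pow(Add(Mul(-10, -30), 24), -1))) = Add(Mul(19296, Rational(1, 1156)), Mul(14674, Pow(Add(300, 24), -1))) = Add(Rational(4824, 289), Mul(14674, Pow(324, -1))) = Add(Rational(4824, 289), Mul(14674, Rational(1, 324))) = Add(Rational(4824, 289), Rational(7337, 162)) = Rational(2901881, 46818)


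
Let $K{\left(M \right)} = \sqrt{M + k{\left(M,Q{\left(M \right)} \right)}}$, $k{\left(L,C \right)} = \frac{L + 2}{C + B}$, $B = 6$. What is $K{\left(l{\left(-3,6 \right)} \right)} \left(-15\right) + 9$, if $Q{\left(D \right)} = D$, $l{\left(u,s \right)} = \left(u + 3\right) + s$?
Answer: $9 - 10 \sqrt{15} \approx -29.73$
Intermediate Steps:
$l{\left(u,s \right)} = 3 + s + u$ ($l{\left(u,s \right)} = \left(3 + u\right) + s = 3 + s + u$)
$k{\left(L,C \right)} = \frac{2 + L}{6 + C}$ ($k{\left(L,C \right)} = \frac{L + 2}{C + 6} = \frac{2 + L}{6 + C}$)
$K{\left(M \right)} = \sqrt{M + \frac{2 + M}{6 + M}}$
$K{\left(l{\left(-3,6 \right)} \right)} \left(-15\right) + 9 = \sqrt{\frac{2 + \left(3 + 6 - 3\right) + \left(3 + 6 - 3\right) \left(6 + \left(3 + 6 - 3\right)\right)}{6 + \left(3 + 6 - 3\right)}} \left(-15\right) + 9 = \sqrt{\frac{2 + 6 + 6 \left(6 + 6\right)}{6 + 6}} \left(-15\right) + 9 = \sqrt{\frac{2 + 6 + 6 \cdot 12}{12}} \left(-15\right) + 9 = \sqrt{\frac{2 + 6 + 72}{12}} \left(-15\right) + 9 = \sqrt{\frac{1}{12} \cdot 80} \left(-15\right) + 9 = \sqrt{\frac{20}{3}} \left(-15\right) + 9 = \frac{2 \sqrt{15}}{3} \left(-15\right) + 9 = - 10 \sqrt{15} + 9 = 9 - 10 \sqrt{15}$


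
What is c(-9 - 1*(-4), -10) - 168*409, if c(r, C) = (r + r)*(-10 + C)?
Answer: -68512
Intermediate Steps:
c(r, C) = 2*r*(-10 + C) (c(r, C) = (2*r)*(-10 + C) = 2*r*(-10 + C))
c(-9 - 1*(-4), -10) - 168*409 = 2*(-9 - 1*(-4))*(-10 - 10) - 168*409 = 2*(-9 + 4)*(-20) - 68712 = 2*(-5)*(-20) - 68712 = 200 - 68712 = -68512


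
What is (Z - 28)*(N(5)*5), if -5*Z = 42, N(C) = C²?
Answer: -4550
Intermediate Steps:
Z = -42/5 (Z = -⅕*42 = -42/5 ≈ -8.4000)
(Z - 28)*(N(5)*5) = (-42/5 - 28)*(5²*5) = -910*5 = -182/5*125 = -4550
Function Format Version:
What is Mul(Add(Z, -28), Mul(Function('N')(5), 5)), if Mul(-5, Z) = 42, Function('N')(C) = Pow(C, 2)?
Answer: -4550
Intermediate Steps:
Z = Rational(-42, 5) (Z = Mul(Rational(-1, 5), 42) = Rational(-42, 5) ≈ -8.4000)
Mul(Add(Z, -28), Mul(Function('N')(5), 5)) = Mul(Add(Rational(-42, 5), -28), Mul(Pow(5, 2), 5)) = Mul(Rational(-182, 5), Mul(25, 5)) = Mul(Rational(-182, 5), 125) = -4550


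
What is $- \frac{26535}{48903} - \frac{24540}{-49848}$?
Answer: $- \frac{3406585}{67714354} \approx -0.050308$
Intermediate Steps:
$- \frac{26535}{48903} - \frac{24540}{-49848} = \left(-26535\right) \frac{1}{48903} - - \frac{2045}{4154} = - \frac{8845}{16301} + \frac{2045}{4154} = - \frac{3406585}{67714354}$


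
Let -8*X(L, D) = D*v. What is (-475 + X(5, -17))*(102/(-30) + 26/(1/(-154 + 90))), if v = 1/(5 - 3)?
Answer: 63219471/80 ≈ 7.9024e+5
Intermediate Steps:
v = ½ (v = 1/2 = ½ ≈ 0.50000)
X(L, D) = -D/16 (X(L, D) = -D/(8*2) = -D/16)
(-475 + X(5, -17))*(102/(-30) + 26/(1/(-154 + 90))) = (-475 - 1/16*(-17))*(102/(-30) + 26/(1/(-154 + 90))) = (-475 + 17/16)*(102*(-1/30) + 26/(1/(-64))) = -7583*(-17/5 + 26/(-1/64))/16 = -7583*(-17/5 + 26*(-64))/16 = -7583*(-17/5 - 1664)/16 = -7583/16*(-8337/5) = 63219471/80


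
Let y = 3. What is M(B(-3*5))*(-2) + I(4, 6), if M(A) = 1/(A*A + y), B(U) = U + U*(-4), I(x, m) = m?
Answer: 6083/1014 ≈ 5.9990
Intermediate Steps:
B(U) = -3*U (B(U) = U - 4*U = -3*U)
M(A) = 1/(3 + A²) (M(A) = 1/(A*A + 3) = 1/(A² + 3) = 1/(3 + A²))
M(B(-3*5))*(-2) + I(4, 6) = -2/(3 + (-(-9)*5)²) + 6 = -2/(3 + (-3*(-15))²) + 6 = -2/(3 + 45²) + 6 = -2/(3 + 2025) + 6 = -2/2028 + 6 = (1/2028)*(-2) + 6 = -1/1014 + 6 = 6083/1014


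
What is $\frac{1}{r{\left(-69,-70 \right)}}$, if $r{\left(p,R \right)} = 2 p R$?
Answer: $\frac{1}{9660} \approx 0.00010352$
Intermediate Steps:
$r{\left(p,R \right)} = 2 R p$
$\frac{1}{r{\left(-69,-70 \right)}} = \frac{1}{2 \left(-70\right) \left(-69\right)} = \frac{1}{9660}$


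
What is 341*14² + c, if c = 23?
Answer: 66859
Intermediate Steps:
341*14² + c = 341*14² + 23 = 341*196 + 23 = 66836 + 23 = 66859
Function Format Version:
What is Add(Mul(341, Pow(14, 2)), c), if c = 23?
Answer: 66859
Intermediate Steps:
Add(Mul(341, Pow(14, 2)), c) = Add(Mul(341, Pow(14, 2)), 23) = Add(Mul(341, 196), 23) = Add(66836, 23) = 66859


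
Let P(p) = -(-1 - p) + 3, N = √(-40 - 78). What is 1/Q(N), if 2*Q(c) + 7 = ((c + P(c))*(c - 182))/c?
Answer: -2*√118/(-964*I + 367*√118) ≈ -0.0051486 - 0.001245*I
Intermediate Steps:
N = I*√118 (N = √(-118) = I*√118 ≈ 10.863*I)
P(p) = 4 + p (P(p) = (1 + p) + 3 = 4 + p)
Q(c) = -7/2 + (-182 + c)*(4 + 2*c)/(2*c) (Q(c) = -7/2 + (((c + (4 + c))*(c - 182))/c)/2 = -7/2 + (((4 + 2*c)*(-182 + c))/c)/2 = -7/2 + (((-182 + c)*(4 + 2*c))/c)/2 = -7/2 + ((-182 + c)*(4 + 2*c)/c)/2 = -7/2 + (-182 + c)*(4 + 2*c)/(2*c))
1/Q(N) = 1/(-367/2 + I*√118 - 364*(-I*√118/118)) = 1/(-367/2 + I*√118 - (-182)*I*√118/59) = 1/(-367/2 + I*√118 + 182*I*√118/59) = 1/(-367/2 + 241*I*√118/59)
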